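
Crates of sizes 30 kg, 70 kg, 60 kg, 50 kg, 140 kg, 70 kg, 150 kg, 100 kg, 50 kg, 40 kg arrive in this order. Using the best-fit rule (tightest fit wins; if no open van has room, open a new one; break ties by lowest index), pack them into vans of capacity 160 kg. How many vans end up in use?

  30 → van 1 (new)  [load 30/160]
  70 → van 1  [load 100/160]
  60 → van 1  [load 160/160]
  50 → van 2 (new)  [load 50/160]
  140 → van 3 (new)  [load 140/160]
  70 → van 2  [load 120/160]
  150 → van 4 (new)  [load 150/160]
  100 → van 5 (new)  [load 100/160]
  50 → van 5  [load 150/160]
  40 → van 2  [load 160/160]
5 vans opened.

5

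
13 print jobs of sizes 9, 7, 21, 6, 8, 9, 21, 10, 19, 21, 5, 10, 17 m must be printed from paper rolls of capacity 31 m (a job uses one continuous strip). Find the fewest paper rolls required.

Total = 21 + 21 + 21 + 19 + 17 + 10 + 10 + 9 + 9 + 8 + 7 + 6 + 5 = 163 m.
Lower bound: ⌈163/31⌉ = 6 paper rolls.
A packing using 6 paper rolls:
  roll 1: 21 + 10 = 31
  roll 2: 21 + 10 = 31
  roll 3: 21 + 9 = 30
  roll 4: 19 + 9 = 28
  roll 5: 17 + 8 + 6 = 31
  roll 6: 7 + 5 = 12
This matches the lower bound, so 6 is optimal.

6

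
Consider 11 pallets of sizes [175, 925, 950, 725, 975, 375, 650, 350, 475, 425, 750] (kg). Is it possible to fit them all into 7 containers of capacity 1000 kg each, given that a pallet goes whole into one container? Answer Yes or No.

No

Total = 6775 kg; ⌈6775/1000⌉ = 7.
The bound of 7 does not rule out 7, but exhaustive search shows no assignment into 7 containers of capacity 1000 kg exists — the minimum is 8.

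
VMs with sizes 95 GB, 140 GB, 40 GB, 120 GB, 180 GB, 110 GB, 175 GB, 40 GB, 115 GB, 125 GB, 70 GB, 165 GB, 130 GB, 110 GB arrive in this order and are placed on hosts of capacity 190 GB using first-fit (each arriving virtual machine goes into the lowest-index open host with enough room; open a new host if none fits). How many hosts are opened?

11

  95 → host 1 (new)  [load 95/190]
  140 → host 2 (new)  [load 140/190]
  40 → host 1  [load 135/190]
  120 → host 3 (new)  [load 120/190]
  180 → host 4 (new)  [load 180/190]
  110 → host 5 (new)  [load 110/190]
  175 → host 6 (new)  [load 175/190]
  40 → host 1  [load 175/190]
  115 → host 7 (new)  [load 115/190]
  125 → host 8 (new)  [load 125/190]
  70 → host 3  [load 190/190]
  165 → host 9 (new)  [load 165/190]
  130 → host 10 (new)  [load 130/190]
  110 → host 11 (new)  [load 110/190]
11 hosts opened.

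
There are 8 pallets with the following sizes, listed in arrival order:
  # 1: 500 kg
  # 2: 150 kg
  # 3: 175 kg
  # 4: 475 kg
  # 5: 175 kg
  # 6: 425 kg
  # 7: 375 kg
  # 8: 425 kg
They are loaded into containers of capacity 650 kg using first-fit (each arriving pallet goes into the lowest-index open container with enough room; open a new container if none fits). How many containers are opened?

  500 → container 1 (new)  [load 500/650]
  150 → container 1  [load 650/650]
  175 → container 2 (new)  [load 175/650]
  475 → container 2  [load 650/650]
  175 → container 3 (new)  [load 175/650]
  425 → container 3  [load 600/650]
  375 → container 4 (new)  [load 375/650]
  425 → container 5 (new)  [load 425/650]
5 containers opened.

5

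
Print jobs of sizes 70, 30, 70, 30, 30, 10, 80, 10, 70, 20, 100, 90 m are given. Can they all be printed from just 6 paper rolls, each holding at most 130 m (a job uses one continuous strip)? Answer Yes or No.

A valid assignment using 6 paper rolls:
  roll 1: 100 + 30 = 130
  roll 2: 90 + 30 + 10 = 130
  roll 3: 80 + 30 + 20 = 130
  roll 4: 70 + 10 = 80
  roll 5: 70 = 70
  roll 6: 70 = 70
Every load is within 130 m, so 6 paper rolls suffice.

Yes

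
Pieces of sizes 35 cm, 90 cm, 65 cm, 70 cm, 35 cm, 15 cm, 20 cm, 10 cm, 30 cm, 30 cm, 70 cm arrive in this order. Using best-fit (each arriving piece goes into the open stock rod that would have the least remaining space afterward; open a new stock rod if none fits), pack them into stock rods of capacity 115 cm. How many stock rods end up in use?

  35 → stock rod 1 (new)  [load 35/115]
  90 → stock rod 2 (new)  [load 90/115]
  65 → stock rod 1  [load 100/115]
  70 → stock rod 3 (new)  [load 70/115]
  35 → stock rod 3  [load 105/115]
  15 → stock rod 1  [load 115/115]
  20 → stock rod 2  [load 110/115]
  10 → stock rod 3  [load 115/115]
  30 → stock rod 4 (new)  [load 30/115]
  30 → stock rod 4  [load 60/115]
  70 → stock rod 5 (new)  [load 70/115]
5 stock rods opened.

5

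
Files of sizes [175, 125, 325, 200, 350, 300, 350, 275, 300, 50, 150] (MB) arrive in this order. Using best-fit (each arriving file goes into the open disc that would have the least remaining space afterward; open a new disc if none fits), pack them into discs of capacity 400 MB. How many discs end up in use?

  175 → disc 1 (new)  [load 175/400]
  125 → disc 1  [load 300/400]
  325 → disc 2 (new)  [load 325/400]
  200 → disc 3 (new)  [load 200/400]
  350 → disc 4 (new)  [load 350/400]
  300 → disc 5 (new)  [load 300/400]
  350 → disc 6 (new)  [load 350/400]
  275 → disc 7 (new)  [load 275/400]
  300 → disc 8 (new)  [load 300/400]
  50 → disc 4  [load 400/400]
  150 → disc 3  [load 350/400]
8 discs opened.

8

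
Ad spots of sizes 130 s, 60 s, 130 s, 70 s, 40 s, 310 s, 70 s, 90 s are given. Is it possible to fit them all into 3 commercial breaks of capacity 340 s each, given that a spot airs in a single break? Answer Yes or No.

A valid assignment using 3 commercial breaks:
  break 1: 310 = 310
  break 2: 130 + 130 + 70 = 330
  break 3: 90 + 70 + 60 + 40 = 260
Every load is within 340 s, so 3 commercial breaks suffice.

Yes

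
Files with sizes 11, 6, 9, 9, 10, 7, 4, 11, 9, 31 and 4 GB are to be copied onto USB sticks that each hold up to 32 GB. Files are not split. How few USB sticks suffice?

4

Total = 31 + 11 + 11 + 10 + 9 + 9 + 9 + 7 + 6 + 4 + 4 = 111 GB.
Lower bound: ⌈111/32⌉ = 4 USB sticks.
A packing using 4 USB sticks:
  USB stick 1: 31 = 31
  USB stick 2: 11 + 11 + 10 = 32
  USB stick 3: 9 + 9 + 9 + 4 = 31
  USB stick 4: 7 + 6 + 4 = 17
This matches the lower bound, so 4 is optimal.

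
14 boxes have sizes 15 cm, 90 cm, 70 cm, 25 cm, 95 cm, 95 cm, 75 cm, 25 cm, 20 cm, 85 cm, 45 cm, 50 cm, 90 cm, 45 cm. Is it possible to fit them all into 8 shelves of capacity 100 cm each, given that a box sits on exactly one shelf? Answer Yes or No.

Total = 825 cm; ⌈825/100⌉ = 9.
At least 9 shelves are required, but only 8 are allowed.

No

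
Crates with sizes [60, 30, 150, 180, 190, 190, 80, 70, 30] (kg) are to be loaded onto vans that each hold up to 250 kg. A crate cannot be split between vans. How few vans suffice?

4

Total = 190 + 190 + 180 + 150 + 80 + 70 + 60 + 30 + 30 = 980 kg.
Lower bound: ⌈980/250⌉ = 4 vans.
A packing using 4 vans:
  van 1: 190 + 60 = 250
  van 2: 190 + 30 + 30 = 250
  van 3: 180 + 70 = 250
  van 4: 150 + 80 = 230
This matches the lower bound, so 4 is optimal.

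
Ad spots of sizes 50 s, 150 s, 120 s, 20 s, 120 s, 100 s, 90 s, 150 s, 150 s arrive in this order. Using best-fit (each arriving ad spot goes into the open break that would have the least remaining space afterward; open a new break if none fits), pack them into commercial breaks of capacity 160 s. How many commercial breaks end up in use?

  50 → break 1 (new)  [load 50/160]
  150 → break 2 (new)  [load 150/160]
  120 → break 3 (new)  [load 120/160]
  20 → break 3  [load 140/160]
  120 → break 4 (new)  [load 120/160]
  100 → break 1  [load 150/160]
  90 → break 5 (new)  [load 90/160]
  150 → break 6 (new)  [load 150/160]
  150 → break 7 (new)  [load 150/160]
7 commercial breaks opened.

7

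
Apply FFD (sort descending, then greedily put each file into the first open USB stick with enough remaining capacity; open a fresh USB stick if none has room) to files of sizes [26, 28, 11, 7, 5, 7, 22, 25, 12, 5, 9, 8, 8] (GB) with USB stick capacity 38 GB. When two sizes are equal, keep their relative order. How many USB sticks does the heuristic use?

Sorted descending: 28, 26, 25, 22, 12, 11, 9, 8, 8, 7, 7, 5, 5.
  28 → USB stick 1 (new)  [load 28/38]
  26 → USB stick 2 (new)  [load 26/38]
  25 → USB stick 3 (new)  [load 25/38]
  22 → USB stick 4 (new)  [load 22/38]
  12 → USB stick 2  [load 38/38]
  11 → USB stick 3  [load 36/38]
  9 → USB stick 1  [load 37/38]
  8 → USB stick 4  [load 30/38]
  8 → USB stick 4  [load 38/38]
  7 → USB stick 5 (new)  [load 7/38]
  7 → USB stick 5  [load 14/38]
  5 → USB stick 5  [load 19/38]
  5 → USB stick 5  [load 24/38]
5 USB sticks opened.

5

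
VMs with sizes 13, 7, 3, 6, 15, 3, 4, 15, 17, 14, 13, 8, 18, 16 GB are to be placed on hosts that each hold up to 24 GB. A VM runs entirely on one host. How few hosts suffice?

Total = 18 + 17 + 16 + 15 + 15 + 14 + 13 + 13 + 8 + 7 + 6 + 4 + 3 + 3 = 152 GB.
Lower bound: ⌈152/24⌉ = 7 hosts.
Also, 8 VMs each exceed 12 GB, and no two of those can share a host, so at least 8 hosts are needed.
A packing using 8 hosts:
  host 1: 18 + 6 = 24
  host 2: 17 + 7 = 24
  host 3: 16 + 8 = 24
  host 4: 15 + 4 + 3 = 22
  host 5: 15 + 3 = 18
  host 6: 14 = 14
  host 7: 13 = 13
  host 8: 13 = 13
This matches the lower bound, so 8 is optimal.

8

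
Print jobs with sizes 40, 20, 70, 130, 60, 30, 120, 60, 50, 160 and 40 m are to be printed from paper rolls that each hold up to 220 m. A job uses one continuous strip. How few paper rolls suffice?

4

Total = 160 + 130 + 120 + 70 + 60 + 60 + 50 + 40 + 40 + 30 + 20 = 780 m.
Lower bound: ⌈780/220⌉ = 4 paper rolls.
A packing using 4 paper rolls:
  roll 1: 160 + 60 = 220
  roll 2: 130 + 70 + 20 = 220
  roll 3: 120 + 60 + 40 = 220
  roll 4: 50 + 40 + 30 = 120
This matches the lower bound, so 4 is optimal.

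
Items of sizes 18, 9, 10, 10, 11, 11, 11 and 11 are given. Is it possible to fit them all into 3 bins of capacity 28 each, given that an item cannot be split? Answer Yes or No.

No

Total = 91; ⌈91/28⌉ = 4.
At least 4 bins are required, but only 3 are allowed.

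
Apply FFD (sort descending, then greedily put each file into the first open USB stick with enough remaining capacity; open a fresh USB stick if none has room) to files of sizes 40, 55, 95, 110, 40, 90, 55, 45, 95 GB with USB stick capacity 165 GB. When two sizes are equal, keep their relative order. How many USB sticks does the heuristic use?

5

Sorted descending: 110, 95, 95, 90, 55, 55, 45, 40, 40.
  110 → USB stick 1 (new)  [load 110/165]
  95 → USB stick 2 (new)  [load 95/165]
  95 → USB stick 3 (new)  [load 95/165]
  90 → USB stick 4 (new)  [load 90/165]
  55 → USB stick 1  [load 165/165]
  55 → USB stick 2  [load 150/165]
  45 → USB stick 3  [load 140/165]
  40 → USB stick 4  [load 130/165]
  40 → USB stick 5 (new)  [load 40/165]
5 USB sticks opened.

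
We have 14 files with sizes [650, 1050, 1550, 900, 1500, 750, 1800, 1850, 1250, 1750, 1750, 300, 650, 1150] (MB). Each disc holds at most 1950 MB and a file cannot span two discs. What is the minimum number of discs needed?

Total = 1850 + 1800 + 1750 + 1750 + 1550 + 1500 + 1250 + 1150 + 1050 + 900 + 750 + 650 + 650 + 300 = 16900 MB.
Lower bound: ⌈16900/1950⌉ = 9 discs.
A packing using 10 discs:
  disc 1: 1850 = 1850
  disc 2: 1800 = 1800
  disc 3: 1750 = 1750
  disc 4: 1750 = 1750
  disc 5: 1550 + 300 = 1850
  disc 6: 1500 = 1500
  disc 7: 1250 + 650 = 1900
  disc 8: 1150 + 750 = 1900
  disc 9: 1050 + 900 = 1950
  disc 10: 650 = 650
No arrangement into 9 discs stays within capacity, so 10 is optimal.

10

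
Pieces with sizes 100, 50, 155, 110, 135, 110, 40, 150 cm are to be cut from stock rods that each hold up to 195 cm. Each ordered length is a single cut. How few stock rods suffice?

6

Total = 155 + 150 + 135 + 110 + 110 + 100 + 50 + 40 = 850 cm.
Lower bound: ⌈850/195⌉ = 5 stock rods.
Also, 6 pieces each exceed 195/2 cm, and no two of those can share a stock rod, so at least 6 stock rods are needed.
A packing using 6 stock rods:
  stock rod 1: 155 + 40 = 195
  stock rod 2: 150 = 150
  stock rod 3: 135 + 50 = 185
  stock rod 4: 110 = 110
  stock rod 5: 110 = 110
  stock rod 6: 100 = 100
This matches the lower bound, so 6 is optimal.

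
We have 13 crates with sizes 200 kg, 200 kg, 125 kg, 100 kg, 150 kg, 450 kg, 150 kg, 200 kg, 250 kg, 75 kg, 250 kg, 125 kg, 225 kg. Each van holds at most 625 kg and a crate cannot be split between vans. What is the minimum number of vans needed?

Total = 450 + 250 + 250 + 225 + 200 + 200 + 200 + 150 + 150 + 125 + 125 + 100 + 75 = 2500 kg.
Lower bound: ⌈2500/625⌉ = 4 vans.
A packing using 4 vans:
  van 1: 450 + 100 + 75 = 625
  van 2: 250 + 250 + 125 = 625
  van 3: 225 + 200 + 200 = 625
  van 4: 200 + 150 + 150 + 125 = 625
This matches the lower bound, so 4 is optimal.

4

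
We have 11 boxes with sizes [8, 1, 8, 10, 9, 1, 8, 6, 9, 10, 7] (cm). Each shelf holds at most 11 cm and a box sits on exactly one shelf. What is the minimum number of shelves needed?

9

Total = 10 + 10 + 9 + 9 + 8 + 8 + 8 + 7 + 6 + 1 + 1 = 77 cm.
Lower bound: ⌈77/11⌉ = 7 shelves.
Also, 9 boxes each exceed 11/2 cm, and no two of those can share a shelf, so at least 9 shelves are needed.
A packing using 9 shelves:
  shelf 1: 10 + 1 = 11
  shelf 2: 10 + 1 = 11
  shelf 3: 9 = 9
  shelf 4: 9 = 9
  shelf 5: 8 = 8
  shelf 6: 8 = 8
  shelf 7: 8 = 8
  shelf 8: 7 = 7
  shelf 9: 6 = 6
This matches the lower bound, so 9 is optimal.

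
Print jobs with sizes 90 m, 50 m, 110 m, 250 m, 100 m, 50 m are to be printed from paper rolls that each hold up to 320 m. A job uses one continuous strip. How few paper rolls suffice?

Total = 250 + 110 + 100 + 90 + 50 + 50 = 650 m.
Lower bound: ⌈650/320⌉ = 3 paper rolls.
A packing using 3 paper rolls:
  roll 1: 250 + 50 = 300
  roll 2: 110 + 100 + 90 = 300
  roll 3: 50 = 50
This matches the lower bound, so 3 is optimal.

3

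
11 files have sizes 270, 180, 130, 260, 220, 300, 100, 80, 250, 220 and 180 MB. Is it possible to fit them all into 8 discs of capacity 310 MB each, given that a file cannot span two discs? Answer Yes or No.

Yes

A valid assignment using 8 discs:
  disc 1: 300 = 300
  disc 2: 270 = 270
  disc 3: 260 = 260
  disc 4: 250 = 250
  disc 5: 220 + 80 = 300
  disc 6: 220 = 220
  disc 7: 180 + 130 = 310
  disc 8: 180 + 100 = 280
Every load is within 310 MB, so 8 discs suffice.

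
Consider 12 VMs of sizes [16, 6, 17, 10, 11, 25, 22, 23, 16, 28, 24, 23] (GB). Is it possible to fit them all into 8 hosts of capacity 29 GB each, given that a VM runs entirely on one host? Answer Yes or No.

No

Total = 221 GB; ⌈221/29⌉ = 8.
9 VMs each exceed half the capacity and cannot share a host, forcing at least 9 hosts.
At least 9 hosts are required, but only 8 are allowed.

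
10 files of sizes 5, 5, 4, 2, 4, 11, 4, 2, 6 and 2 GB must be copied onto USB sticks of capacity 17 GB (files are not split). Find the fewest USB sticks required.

3

Total = 11 + 6 + 5 + 5 + 4 + 4 + 4 + 2 + 2 + 2 = 45 GB.
Lower bound: ⌈45/17⌉ = 3 USB sticks.
A packing using 3 USB sticks:
  USB stick 1: 11 + 6 = 17
  USB stick 2: 5 + 5 + 4 + 2 = 16
  USB stick 3: 4 + 4 + 2 + 2 = 12
This matches the lower bound, so 3 is optimal.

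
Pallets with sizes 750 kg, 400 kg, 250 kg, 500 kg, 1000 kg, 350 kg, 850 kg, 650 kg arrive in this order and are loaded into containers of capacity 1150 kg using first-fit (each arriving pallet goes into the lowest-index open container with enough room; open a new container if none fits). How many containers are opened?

  750 → container 1 (new)  [load 750/1150]
  400 → container 1  [load 1150/1150]
  250 → container 2 (new)  [load 250/1150]
  500 → container 2  [load 750/1150]
  1000 → container 3 (new)  [load 1000/1150]
  350 → container 2  [load 1100/1150]
  850 → container 4 (new)  [load 850/1150]
  650 → container 5 (new)  [load 650/1150]
5 containers opened.

5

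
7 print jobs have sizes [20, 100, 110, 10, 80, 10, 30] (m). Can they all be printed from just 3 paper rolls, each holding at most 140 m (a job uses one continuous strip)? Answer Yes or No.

Yes

A valid assignment using 3 paper rolls:
  roll 1: 110 + 30 = 140
  roll 2: 100 + 20 + 10 + 10 = 140
  roll 3: 80 = 80
Every load is within 140 m, so 3 paper rolls suffice.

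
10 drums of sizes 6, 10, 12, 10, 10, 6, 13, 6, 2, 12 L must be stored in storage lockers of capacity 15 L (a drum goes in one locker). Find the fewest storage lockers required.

Total = 13 + 12 + 12 + 10 + 10 + 10 + 6 + 6 + 6 + 2 = 87 L.
Lower bound: ⌈87/15⌉ = 6 storage lockers.
A packing using 8 storage lockers:
  locker 1: 13 + 2 = 15
  locker 2: 12 = 12
  locker 3: 12 = 12
  locker 4: 10 = 10
  locker 5: 10 = 10
  locker 6: 10 = 10
  locker 7: 6 + 6 = 12
  locker 8: 6 = 6
No arrangement into 7 storage lockers stays within capacity, so 8 is optimal.

8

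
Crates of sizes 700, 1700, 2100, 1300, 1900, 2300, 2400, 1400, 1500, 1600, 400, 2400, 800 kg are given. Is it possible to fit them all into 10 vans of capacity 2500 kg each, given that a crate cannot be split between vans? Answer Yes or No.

Yes

A valid assignment using 10 vans:
  van 1: 2400 = 2400
  van 2: 2400 = 2400
  van 3: 2300 = 2300
  van 4: 2100 + 400 = 2500
  van 5: 1900 = 1900
  van 6: 1700 + 800 = 2500
  van 7: 1600 + 700 = 2300
  van 8: 1500 = 1500
  van 9: 1400 = 1400
  van 10: 1300 = 1300
Every load is within 2500 kg, so 10 vans suffice.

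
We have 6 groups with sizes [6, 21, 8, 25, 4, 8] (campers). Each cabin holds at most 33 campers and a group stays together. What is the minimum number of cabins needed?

3

Total = 25 + 21 + 8 + 8 + 6 + 4 = 72 campers.
Lower bound: ⌈72/33⌉ = 3 cabins.
A packing using 3 cabins:
  cabin 1: 25 + 8 = 33
  cabin 2: 21 + 8 + 4 = 33
  cabin 3: 6 = 6
This matches the lower bound, so 3 is optimal.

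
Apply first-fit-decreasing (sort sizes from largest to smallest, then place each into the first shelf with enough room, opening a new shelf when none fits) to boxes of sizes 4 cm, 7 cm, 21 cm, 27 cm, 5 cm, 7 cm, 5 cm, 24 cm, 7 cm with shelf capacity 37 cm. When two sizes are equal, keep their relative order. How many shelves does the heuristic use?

Sorted descending: 27, 24, 21, 7, 7, 7, 5, 5, 4.
  27 → shelf 1 (new)  [load 27/37]
  24 → shelf 2 (new)  [load 24/37]
  21 → shelf 3 (new)  [load 21/37]
  7 → shelf 1  [load 34/37]
  7 → shelf 2  [load 31/37]
  7 → shelf 3  [load 28/37]
  5 → shelf 2  [load 36/37]
  5 → shelf 3  [load 33/37]
  4 → shelf 3  [load 37/37]
3 shelves opened.

3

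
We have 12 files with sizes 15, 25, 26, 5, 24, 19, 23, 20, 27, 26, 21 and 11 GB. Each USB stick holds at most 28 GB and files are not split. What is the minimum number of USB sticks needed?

10

Total = 27 + 26 + 26 + 25 + 24 + 23 + 21 + 20 + 19 + 15 + 11 + 5 = 242 GB.
Lower bound: ⌈242/28⌉ = 9 USB sticks.
Also, 10 files each exceed 14 GB, and no two of those can share a USB stick, so at least 10 USB sticks are needed.
A packing using 10 USB sticks:
  USB stick 1: 27 = 27
  USB stick 2: 26 = 26
  USB stick 3: 26 = 26
  USB stick 4: 25 = 25
  USB stick 5: 24 = 24
  USB stick 6: 23 + 5 = 28
  USB stick 7: 21 = 21
  USB stick 8: 20 = 20
  USB stick 9: 19 = 19
  USB stick 10: 15 + 11 = 26
This matches the lower bound, so 10 is optimal.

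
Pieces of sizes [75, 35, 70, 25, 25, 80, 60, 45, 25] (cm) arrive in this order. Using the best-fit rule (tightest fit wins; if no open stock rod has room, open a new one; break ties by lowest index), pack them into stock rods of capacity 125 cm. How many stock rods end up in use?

4

  75 → stock rod 1 (new)  [load 75/125]
  35 → stock rod 1  [load 110/125]
  70 → stock rod 2 (new)  [load 70/125]
  25 → stock rod 2  [load 95/125]
  25 → stock rod 2  [load 120/125]
  80 → stock rod 3 (new)  [load 80/125]
  60 → stock rod 4 (new)  [load 60/125]
  45 → stock rod 3  [load 125/125]
  25 → stock rod 4  [load 85/125]
4 stock rods opened.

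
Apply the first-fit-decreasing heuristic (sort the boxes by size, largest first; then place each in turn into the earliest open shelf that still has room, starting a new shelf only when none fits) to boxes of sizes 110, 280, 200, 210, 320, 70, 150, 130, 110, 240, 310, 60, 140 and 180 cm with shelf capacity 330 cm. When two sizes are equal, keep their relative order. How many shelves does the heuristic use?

8

Sorted descending: 320, 310, 280, 240, 210, 200, 180, 150, 140, 130, 110, 110, 70, 60.
  320 → shelf 1 (new)  [load 320/330]
  310 → shelf 2 (new)  [load 310/330]
  280 → shelf 3 (new)  [load 280/330]
  240 → shelf 4 (new)  [load 240/330]
  210 → shelf 5 (new)  [load 210/330]
  200 → shelf 6 (new)  [load 200/330]
  180 → shelf 7 (new)  [load 180/330]
  150 → shelf 7  [load 330/330]
  140 → shelf 8 (new)  [load 140/330]
  130 → shelf 6  [load 330/330]
  110 → shelf 5  [load 320/330]
  110 → shelf 8  [load 250/330]
  70 → shelf 4  [load 310/330]
  60 → shelf 8  [load 310/330]
8 shelves opened.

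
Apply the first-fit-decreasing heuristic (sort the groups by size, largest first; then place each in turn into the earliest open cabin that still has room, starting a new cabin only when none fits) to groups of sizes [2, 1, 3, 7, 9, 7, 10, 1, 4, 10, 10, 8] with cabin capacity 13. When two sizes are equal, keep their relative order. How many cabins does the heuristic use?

Sorted descending: 10, 10, 10, 9, 8, 7, 7, 4, 3, 2, 1, 1.
  10 → cabin 1 (new)  [load 10/13]
  10 → cabin 2 (new)  [load 10/13]
  10 → cabin 3 (new)  [load 10/13]
  9 → cabin 4 (new)  [load 9/13]
  8 → cabin 5 (new)  [load 8/13]
  7 → cabin 6 (new)  [load 7/13]
  7 → cabin 7 (new)  [load 7/13]
  4 → cabin 4  [load 13/13]
  3 → cabin 1  [load 13/13]
  2 → cabin 2  [load 12/13]
  1 → cabin 2  [load 13/13]
  1 → cabin 3  [load 11/13]
7 cabins opened.

7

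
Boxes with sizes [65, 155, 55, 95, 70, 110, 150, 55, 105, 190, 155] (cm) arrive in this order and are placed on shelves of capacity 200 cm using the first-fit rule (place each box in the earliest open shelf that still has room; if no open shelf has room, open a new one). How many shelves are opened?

  65 → shelf 1 (new)  [load 65/200]
  155 → shelf 2 (new)  [load 155/200]
  55 → shelf 1  [load 120/200]
  95 → shelf 3 (new)  [load 95/200]
  70 → shelf 1  [load 190/200]
  110 → shelf 4 (new)  [load 110/200]
  150 → shelf 5 (new)  [load 150/200]
  55 → shelf 3  [load 150/200]
  105 → shelf 6 (new)  [load 105/200]
  190 → shelf 7 (new)  [load 190/200]
  155 → shelf 8 (new)  [load 155/200]
8 shelves opened.

8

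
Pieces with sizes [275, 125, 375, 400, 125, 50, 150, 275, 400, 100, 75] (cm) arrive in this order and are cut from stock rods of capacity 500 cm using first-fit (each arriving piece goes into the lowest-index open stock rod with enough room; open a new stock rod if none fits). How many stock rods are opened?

  275 → stock rod 1 (new)  [load 275/500]
  125 → stock rod 1  [load 400/500]
  375 → stock rod 2 (new)  [load 375/500]
  400 → stock rod 3 (new)  [load 400/500]
  125 → stock rod 2  [load 500/500]
  50 → stock rod 1  [load 450/500]
  150 → stock rod 4 (new)  [load 150/500]
  275 → stock rod 4  [load 425/500]
  400 → stock rod 5 (new)  [load 400/500]
  100 → stock rod 3  [load 500/500]
  75 → stock rod 4  [load 500/500]
5 stock rods opened.

5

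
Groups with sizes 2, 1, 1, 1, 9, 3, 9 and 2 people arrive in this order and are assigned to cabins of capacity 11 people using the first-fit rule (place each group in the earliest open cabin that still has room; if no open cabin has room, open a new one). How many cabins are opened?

3

  2 → cabin 1 (new)  [load 2/11]
  1 → cabin 1  [load 3/11]
  1 → cabin 1  [load 4/11]
  1 → cabin 1  [load 5/11]
  9 → cabin 2 (new)  [load 9/11]
  3 → cabin 1  [load 8/11]
  9 → cabin 3 (new)  [load 9/11]
  2 → cabin 1  [load 10/11]
3 cabins opened.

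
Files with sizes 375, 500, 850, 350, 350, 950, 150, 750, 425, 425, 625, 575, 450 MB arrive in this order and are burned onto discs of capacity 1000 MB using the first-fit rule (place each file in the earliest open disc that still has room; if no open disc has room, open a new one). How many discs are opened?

9

  375 → disc 1 (new)  [load 375/1000]
  500 → disc 1  [load 875/1000]
  850 → disc 2 (new)  [load 850/1000]
  350 → disc 3 (new)  [load 350/1000]
  350 → disc 3  [load 700/1000]
  950 → disc 4 (new)  [load 950/1000]
  150 → disc 2  [load 1000/1000]
  750 → disc 5 (new)  [load 750/1000]
  425 → disc 6 (new)  [load 425/1000]
  425 → disc 6  [load 850/1000]
  625 → disc 7 (new)  [load 625/1000]
  575 → disc 8 (new)  [load 575/1000]
  450 → disc 9 (new)  [load 450/1000]
9 discs opened.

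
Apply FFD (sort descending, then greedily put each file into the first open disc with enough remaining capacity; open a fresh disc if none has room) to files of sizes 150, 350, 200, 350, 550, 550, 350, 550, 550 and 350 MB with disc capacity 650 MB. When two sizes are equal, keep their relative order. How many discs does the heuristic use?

Sorted descending: 550, 550, 550, 550, 350, 350, 350, 350, 200, 150.
  550 → disc 1 (new)  [load 550/650]
  550 → disc 2 (new)  [load 550/650]
  550 → disc 3 (new)  [load 550/650]
  550 → disc 4 (new)  [load 550/650]
  350 → disc 5 (new)  [load 350/650]
  350 → disc 6 (new)  [load 350/650]
  350 → disc 7 (new)  [load 350/650]
  350 → disc 8 (new)  [load 350/650]
  200 → disc 5  [load 550/650]
  150 → disc 6  [load 500/650]
8 discs opened.

8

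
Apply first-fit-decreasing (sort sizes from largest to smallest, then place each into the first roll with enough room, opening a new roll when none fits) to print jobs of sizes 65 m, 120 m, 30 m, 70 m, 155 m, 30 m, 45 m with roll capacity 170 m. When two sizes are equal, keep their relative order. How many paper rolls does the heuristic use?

Sorted descending: 155, 120, 70, 65, 45, 30, 30.
  155 → roll 1 (new)  [load 155/170]
  120 → roll 2 (new)  [load 120/170]
  70 → roll 3 (new)  [load 70/170]
  65 → roll 3  [load 135/170]
  45 → roll 2  [load 165/170]
  30 → roll 3  [load 165/170]
  30 → roll 4 (new)  [load 30/170]
4 paper rolls opened.

4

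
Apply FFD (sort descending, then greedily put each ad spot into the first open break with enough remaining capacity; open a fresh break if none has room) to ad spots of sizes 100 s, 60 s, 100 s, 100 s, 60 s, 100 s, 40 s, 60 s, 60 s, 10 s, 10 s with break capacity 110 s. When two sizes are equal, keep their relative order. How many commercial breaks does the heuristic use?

8

Sorted descending: 100, 100, 100, 100, 60, 60, 60, 60, 40, 10, 10.
  100 → break 1 (new)  [load 100/110]
  100 → break 2 (new)  [load 100/110]
  100 → break 3 (new)  [load 100/110]
  100 → break 4 (new)  [load 100/110]
  60 → break 5 (new)  [load 60/110]
  60 → break 6 (new)  [load 60/110]
  60 → break 7 (new)  [load 60/110]
  60 → break 8 (new)  [load 60/110]
  40 → break 5  [load 100/110]
  10 → break 1  [load 110/110]
  10 → break 2  [load 110/110]
8 commercial breaks opened.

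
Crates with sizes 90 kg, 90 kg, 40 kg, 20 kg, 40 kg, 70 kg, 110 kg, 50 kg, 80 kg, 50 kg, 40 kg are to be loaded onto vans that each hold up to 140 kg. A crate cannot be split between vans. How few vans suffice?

Total = 110 + 90 + 90 + 80 + 70 + 50 + 50 + 40 + 40 + 40 + 20 = 680 kg.
Lower bound: ⌈680/140⌉ = 5 vans.
A packing using 6 vans:
  van 1: 110 + 20 = 130
  van 2: 90 + 50 = 140
  van 3: 90 + 50 = 140
  van 4: 80 + 40 = 120
  van 5: 70 + 40 = 110
  van 6: 40 = 40
No arrangement into 5 vans stays within capacity, so 6 is optimal.

6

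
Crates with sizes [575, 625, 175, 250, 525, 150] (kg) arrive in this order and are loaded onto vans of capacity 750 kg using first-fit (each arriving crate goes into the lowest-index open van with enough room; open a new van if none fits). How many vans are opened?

4

  575 → van 1 (new)  [load 575/750]
  625 → van 2 (new)  [load 625/750]
  175 → van 1  [load 750/750]
  250 → van 3 (new)  [load 250/750]
  525 → van 4 (new)  [load 525/750]
  150 → van 3  [load 400/750]
4 vans opened.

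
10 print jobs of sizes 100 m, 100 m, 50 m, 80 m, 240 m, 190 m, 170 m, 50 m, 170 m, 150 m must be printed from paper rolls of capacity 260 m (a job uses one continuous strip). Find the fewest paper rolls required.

Total = 240 + 190 + 170 + 170 + 150 + 100 + 100 + 80 + 50 + 50 = 1300 m.
Lower bound: ⌈1300/260⌉ = 5 paper rolls.
A packing using 6 paper rolls:
  roll 1: 240 = 240
  roll 2: 190 + 50 = 240
  roll 3: 170 + 80 = 250
  roll 4: 170 + 50 = 220
  roll 5: 150 + 100 = 250
  roll 6: 100 = 100
No arrangement into 5 paper rolls stays within capacity, so 6 is optimal.

6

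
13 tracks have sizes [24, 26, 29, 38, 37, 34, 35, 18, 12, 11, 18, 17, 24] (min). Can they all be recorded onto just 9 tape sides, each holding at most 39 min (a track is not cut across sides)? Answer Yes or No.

Total = 323 min; ⌈323/39⌉ = 9.
The bound of 9 does not rule out 9, but exhaustive search shows no assignment into 9 tape sides of capacity 39 min exists — the minimum is 10.

No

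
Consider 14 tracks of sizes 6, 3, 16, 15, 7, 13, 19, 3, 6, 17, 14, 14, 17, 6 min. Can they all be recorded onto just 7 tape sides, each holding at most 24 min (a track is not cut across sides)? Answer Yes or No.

Total = 156 min; ⌈156/24⌉ = 7.
8 tracks each exceed half the capacity and cannot share a side, forcing at least 8 tape sides.
At least 8 tape sides are required, but only 7 are allowed.

No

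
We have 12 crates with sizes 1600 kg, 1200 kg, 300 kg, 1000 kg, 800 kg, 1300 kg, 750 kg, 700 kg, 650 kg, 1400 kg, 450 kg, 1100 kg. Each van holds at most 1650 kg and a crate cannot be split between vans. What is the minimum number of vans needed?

Total = 1600 + 1400 + 1300 + 1200 + 1100 + 1000 + 800 + 750 + 700 + 650 + 450 + 300 = 11250 kg.
Lower bound: ⌈11250/1650⌉ = 7 vans.
A packing using 8 vans:
  van 1: 1600 = 1600
  van 2: 1400 = 1400
  van 3: 1300 + 300 = 1600
  van 4: 1200 + 450 = 1650
  van 5: 1100 = 1100
  van 6: 1000 + 650 = 1650
  van 7: 800 + 750 = 1550
  van 8: 700 = 700
No arrangement into 7 vans stays within capacity, so 8 is optimal.

8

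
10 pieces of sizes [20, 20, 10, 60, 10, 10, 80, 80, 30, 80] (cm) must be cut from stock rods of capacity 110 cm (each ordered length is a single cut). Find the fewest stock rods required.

Total = 80 + 80 + 80 + 60 + 30 + 20 + 20 + 10 + 10 + 10 = 400 cm.
Lower bound: ⌈400/110⌉ = 4 stock rods.
A packing using 4 stock rods:
  stock rod 1: 80 + 30 = 110
  stock rod 2: 80 + 20 + 10 = 110
  stock rod 3: 80 + 20 + 10 = 110
  stock rod 4: 60 + 10 = 70
This matches the lower bound, so 4 is optimal.

4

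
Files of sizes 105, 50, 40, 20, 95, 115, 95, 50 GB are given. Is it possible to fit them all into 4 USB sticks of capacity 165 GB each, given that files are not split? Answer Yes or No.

A valid assignment using 4 USB sticks:
  USB stick 1: 115 + 50 = 165
  USB stick 2: 105 + 50 = 155
  USB stick 3: 95 + 40 + 20 = 155
  USB stick 4: 95 = 95
Every load is within 165 GB, so 4 USB sticks suffice.

Yes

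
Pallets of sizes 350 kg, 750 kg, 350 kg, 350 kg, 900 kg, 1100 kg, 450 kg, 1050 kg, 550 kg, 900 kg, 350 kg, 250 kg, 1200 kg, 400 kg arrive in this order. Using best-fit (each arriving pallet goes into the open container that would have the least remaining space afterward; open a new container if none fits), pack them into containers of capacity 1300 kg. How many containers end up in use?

  350 → container 1 (new)  [load 350/1300]
  750 → container 1  [load 1100/1300]
  350 → container 2 (new)  [load 350/1300]
  350 → container 2  [load 700/1300]
  900 → container 3 (new)  [load 900/1300]
  1100 → container 4 (new)  [load 1100/1300]
  450 → container 2  [load 1150/1300]
  1050 → container 5 (new)  [load 1050/1300]
  550 → container 6 (new)  [load 550/1300]
  900 → container 7 (new)  [load 900/1300]
  350 → container 3  [load 1250/1300]
  250 → container 5  [load 1300/1300]
  1200 → container 8 (new)  [load 1200/1300]
  400 → container 7  [load 1300/1300]
8 containers opened.

8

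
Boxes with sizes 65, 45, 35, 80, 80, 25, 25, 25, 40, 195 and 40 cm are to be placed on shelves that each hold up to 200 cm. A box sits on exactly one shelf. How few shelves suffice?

4

Total = 195 + 80 + 80 + 65 + 45 + 40 + 40 + 35 + 25 + 25 + 25 = 655 cm.
Lower bound: ⌈655/200⌉ = 4 shelves.
A packing using 4 shelves:
  shelf 1: 195 = 195
  shelf 2: 80 + 80 + 40 = 200
  shelf 3: 65 + 45 + 40 + 35 = 185
  shelf 4: 25 + 25 + 25 = 75
This matches the lower bound, so 4 is optimal.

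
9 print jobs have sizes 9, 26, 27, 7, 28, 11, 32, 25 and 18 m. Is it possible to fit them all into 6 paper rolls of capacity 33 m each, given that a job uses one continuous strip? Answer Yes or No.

No

Total = 183 m; ⌈183/33⌉ = 6.
The bound of 6 does not rule out 6, but exhaustive search shows no assignment into 6 paper rolls of capacity 33 m exists — the minimum is 7.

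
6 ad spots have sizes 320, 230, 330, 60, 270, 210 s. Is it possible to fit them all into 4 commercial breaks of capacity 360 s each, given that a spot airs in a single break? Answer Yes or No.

Total = 1420 s; ⌈1420/360⌉ = 4.
5 ad spots each exceed half the capacity and cannot share a break, forcing at least 5 commercial breaks.
At least 5 commercial breaks are required, but only 4 are allowed.

No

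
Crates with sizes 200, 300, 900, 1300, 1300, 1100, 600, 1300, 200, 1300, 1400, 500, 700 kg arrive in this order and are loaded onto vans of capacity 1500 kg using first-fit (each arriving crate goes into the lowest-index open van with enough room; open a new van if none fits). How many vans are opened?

9

  200 → van 1 (new)  [load 200/1500]
  300 → van 1  [load 500/1500]
  900 → van 1  [load 1400/1500]
  1300 → van 2 (new)  [load 1300/1500]
  1300 → van 3 (new)  [load 1300/1500]
  1100 → van 4 (new)  [load 1100/1500]
  600 → van 5 (new)  [load 600/1500]
  1300 → van 6 (new)  [load 1300/1500]
  200 → van 2  [load 1500/1500]
  1300 → van 7 (new)  [load 1300/1500]
  1400 → van 8 (new)  [load 1400/1500]
  500 → van 5  [load 1100/1500]
  700 → van 9 (new)  [load 700/1500]
9 vans opened.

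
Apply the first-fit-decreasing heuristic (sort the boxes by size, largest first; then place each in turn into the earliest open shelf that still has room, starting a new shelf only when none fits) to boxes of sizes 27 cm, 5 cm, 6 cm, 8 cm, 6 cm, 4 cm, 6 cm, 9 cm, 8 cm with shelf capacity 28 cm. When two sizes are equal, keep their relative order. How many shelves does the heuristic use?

Sorted descending: 27, 9, 8, 8, 6, 6, 6, 5, 4.
  27 → shelf 1 (new)  [load 27/28]
  9 → shelf 2 (new)  [load 9/28]
  8 → shelf 2  [load 17/28]
  8 → shelf 2  [load 25/28]
  6 → shelf 3 (new)  [load 6/28]
  6 → shelf 3  [load 12/28]
  6 → shelf 3  [load 18/28]
  5 → shelf 3  [load 23/28]
  4 → shelf 3  [load 27/28]
3 shelves opened.

3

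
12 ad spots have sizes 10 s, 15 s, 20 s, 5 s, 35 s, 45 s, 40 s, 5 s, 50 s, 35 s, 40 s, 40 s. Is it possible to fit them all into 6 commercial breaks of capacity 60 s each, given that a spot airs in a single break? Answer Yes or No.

No

Total = 340 s; ⌈340/60⌉ = 6.
7 ad spots each exceed half the capacity and cannot share a break, forcing at least 7 commercial breaks.
At least 7 commercial breaks are required, but only 6 are allowed.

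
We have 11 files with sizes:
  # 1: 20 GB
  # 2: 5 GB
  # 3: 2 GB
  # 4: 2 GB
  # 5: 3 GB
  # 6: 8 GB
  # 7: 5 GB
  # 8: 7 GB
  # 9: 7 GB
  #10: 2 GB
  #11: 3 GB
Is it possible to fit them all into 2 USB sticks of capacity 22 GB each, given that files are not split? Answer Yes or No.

No

Total = 64 GB; ⌈64/22⌉ = 3.
At least 3 USB sticks are required, but only 2 are allowed.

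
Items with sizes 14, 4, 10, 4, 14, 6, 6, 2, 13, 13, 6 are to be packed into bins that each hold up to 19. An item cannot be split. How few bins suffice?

5

Total = 14 + 14 + 13 + 13 + 10 + 6 + 6 + 6 + 4 + 4 + 2 = 92.
Lower bound: ⌈92/19⌉ = 5 bins.
A packing using 5 bins:
  bin 1: 14 + 4 = 18
  bin 2: 14 + 4 = 18
  bin 3: 13 + 6 = 19
  bin 4: 13 + 6 = 19
  bin 5: 10 + 6 + 2 = 18
This matches the lower bound, so 5 is optimal.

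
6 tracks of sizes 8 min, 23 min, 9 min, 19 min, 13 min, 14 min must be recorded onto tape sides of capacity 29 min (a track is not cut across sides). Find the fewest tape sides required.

Total = 23 + 19 + 14 + 13 + 9 + 8 = 86 min.
Lower bound: ⌈86/29⌉ = 3 tape sides.
A packing using 4 tape sides:
  side 1: 23 = 23
  side 2: 19 + 9 = 28
  side 3: 14 + 13 = 27
  side 4: 8 = 8
No arrangement into 3 tape sides stays within capacity, so 4 is optimal.

4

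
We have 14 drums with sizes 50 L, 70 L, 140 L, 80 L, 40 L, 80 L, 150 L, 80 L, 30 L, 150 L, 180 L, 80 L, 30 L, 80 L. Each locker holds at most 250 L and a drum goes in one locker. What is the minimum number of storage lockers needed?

Total = 180 + 150 + 150 + 140 + 80 + 80 + 80 + 80 + 80 + 70 + 50 + 40 + 30 + 30 = 1240 L.
Lower bound: ⌈1240/250⌉ = 5 storage lockers.
A packing using 6 storage lockers:
  locker 1: 180 + 70 = 250
  locker 2: 150 + 80 = 230
  locker 3: 150 + 80 = 230
  locker 4: 140 + 80 + 30 = 250
  locker 5: 80 + 80 + 50 + 40 = 250
  locker 6: 30 = 30
No arrangement into 5 storage lockers stays within capacity, so 6 is optimal.

6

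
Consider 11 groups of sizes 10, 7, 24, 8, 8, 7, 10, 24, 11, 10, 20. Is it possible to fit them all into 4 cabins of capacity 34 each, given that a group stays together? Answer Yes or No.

Total = 139; ⌈139/34⌉ = 5.
At least 5 cabins are required, but only 4 are allowed.

No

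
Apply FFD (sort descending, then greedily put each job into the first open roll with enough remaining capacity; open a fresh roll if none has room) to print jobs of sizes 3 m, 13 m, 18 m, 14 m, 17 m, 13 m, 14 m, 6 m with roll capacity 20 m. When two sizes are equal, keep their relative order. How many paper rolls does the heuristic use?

Sorted descending: 18, 17, 14, 14, 13, 13, 6, 3.
  18 → roll 1 (new)  [load 18/20]
  17 → roll 2 (new)  [load 17/20]
  14 → roll 3 (new)  [load 14/20]
  14 → roll 4 (new)  [load 14/20]
  13 → roll 5 (new)  [load 13/20]
  13 → roll 6 (new)  [load 13/20]
  6 → roll 3  [load 20/20]
  3 → roll 2  [load 20/20]
6 paper rolls opened.

6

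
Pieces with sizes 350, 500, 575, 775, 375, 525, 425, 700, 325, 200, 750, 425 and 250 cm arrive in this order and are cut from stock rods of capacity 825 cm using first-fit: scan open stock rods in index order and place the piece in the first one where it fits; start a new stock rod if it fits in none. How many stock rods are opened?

  350 → stock rod 1 (new)  [load 350/825]
  500 → stock rod 2 (new)  [load 500/825]
  575 → stock rod 3 (new)  [load 575/825]
  775 → stock rod 4 (new)  [load 775/825]
  375 → stock rod 1  [load 725/825]
  525 → stock rod 5 (new)  [load 525/825]
  425 → stock rod 6 (new)  [load 425/825]
  700 → stock rod 7 (new)  [load 700/825]
  325 → stock rod 2  [load 825/825]
  200 → stock rod 3  [load 775/825]
  750 → stock rod 8 (new)  [load 750/825]
  425 → stock rod 9 (new)  [load 425/825]
  250 → stock rod 5  [load 775/825]
9 stock rods opened.

9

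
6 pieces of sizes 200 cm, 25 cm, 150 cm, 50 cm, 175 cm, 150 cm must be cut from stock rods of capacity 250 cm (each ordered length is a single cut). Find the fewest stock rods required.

4

Total = 200 + 175 + 150 + 150 + 50 + 25 = 750 cm.
Lower bound: ⌈750/250⌉ = 3 stock rods.
Also, 4 pieces each exceed 125 cm, and no two of those can share a stock rod, so at least 4 stock rods are needed.
A packing using 4 stock rods:
  stock rod 1: 200 + 50 = 250
  stock rod 2: 175 + 25 = 200
  stock rod 3: 150 = 150
  stock rod 4: 150 = 150
This matches the lower bound, so 4 is optimal.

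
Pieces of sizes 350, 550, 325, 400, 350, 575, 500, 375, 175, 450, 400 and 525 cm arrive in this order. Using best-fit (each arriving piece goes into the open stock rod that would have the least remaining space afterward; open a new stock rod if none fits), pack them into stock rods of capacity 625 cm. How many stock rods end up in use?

11

  350 → stock rod 1 (new)  [load 350/625]
  550 → stock rod 2 (new)  [load 550/625]
  325 → stock rod 3 (new)  [load 325/625]
  400 → stock rod 4 (new)  [load 400/625]
  350 → stock rod 5 (new)  [load 350/625]
  575 → stock rod 6 (new)  [load 575/625]
  500 → stock rod 7 (new)  [load 500/625]
  375 → stock rod 8 (new)  [load 375/625]
  175 → stock rod 4  [load 575/625]
  450 → stock rod 9 (new)  [load 450/625]
  400 → stock rod 10 (new)  [load 400/625]
  525 → stock rod 11 (new)  [load 525/625]
11 stock rods opened.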